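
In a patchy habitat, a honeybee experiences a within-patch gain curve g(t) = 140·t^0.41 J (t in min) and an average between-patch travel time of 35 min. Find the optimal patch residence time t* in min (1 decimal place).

Optimal t* satisfies g'(t*) = g(t*)/(T + t*).
g'(t) = 0.41·140·t^-0.59. Setting 0.41·140·t^-0.59 = 140·t^0.41/(35+t) gives 0.41(35+t) = t, so 0.59·t = 0.41×35.
t* = 0.41×35/0.59 = 24.32 min.

24.3 min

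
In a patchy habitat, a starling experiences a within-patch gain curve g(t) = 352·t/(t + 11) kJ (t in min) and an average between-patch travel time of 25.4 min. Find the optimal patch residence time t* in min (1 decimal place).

Maximise g(t)/(T+t): set derivative to zero → g'(t)(T+t) = g(t).
g'(t) = 352·11/(t + 11)². Setting 352·11/(t+11)² = 352t/[(t+11)(25.4+t)] gives 11(25.4+t) = t(t+11), so t² = 11×25.4 = 279.4.
t* = √279.4 = 16.72 min.

16.7 min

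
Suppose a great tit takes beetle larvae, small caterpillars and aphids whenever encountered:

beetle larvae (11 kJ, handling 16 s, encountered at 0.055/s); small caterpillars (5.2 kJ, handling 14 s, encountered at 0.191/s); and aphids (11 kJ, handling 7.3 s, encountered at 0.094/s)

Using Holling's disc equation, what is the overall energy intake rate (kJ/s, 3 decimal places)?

R = Σλ_iE_i / (1 + Σλ_ih_i)
Numerator: 0.055×11 + 0.191×5.2 + 0.094×11 = 2.632
Denominator: 1 + 0.055×16 + 0.191×14 + 0.094×7.3 = 5.24
R = 2.632/5.24 = 0.5023 kJ/s

0.502 kJ/s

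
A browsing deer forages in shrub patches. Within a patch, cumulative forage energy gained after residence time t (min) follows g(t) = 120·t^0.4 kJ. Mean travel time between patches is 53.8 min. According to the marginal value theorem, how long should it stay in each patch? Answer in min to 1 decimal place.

Maximise g(t)/(T+t): set derivative to zero → g'(t)(T+t) = g(t).
g'(t) = 0.4·120·t^-0.6. Setting 0.4·120·t^-0.6 = 120·t^0.4/(53.8+t) gives 0.4(53.8+t) = t, so 0.60·t = 0.4×53.8.
t* = 0.4×53.8/0.60 = 35.87 min.

35.9 min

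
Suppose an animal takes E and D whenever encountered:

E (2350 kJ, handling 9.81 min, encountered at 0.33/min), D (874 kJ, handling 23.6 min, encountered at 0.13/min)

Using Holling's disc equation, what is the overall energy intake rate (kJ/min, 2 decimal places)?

121.71 kJ/min

R = Σλ_iE_i / (1 + Σλ_ih_i)
Numerator: 0.33×2350 + 0.13×874 = 889.1
Denominator: 1 + 0.33×9.81 + 0.13×23.6 = 7.305
R = 889.1/7.305 = 121.7 kJ/min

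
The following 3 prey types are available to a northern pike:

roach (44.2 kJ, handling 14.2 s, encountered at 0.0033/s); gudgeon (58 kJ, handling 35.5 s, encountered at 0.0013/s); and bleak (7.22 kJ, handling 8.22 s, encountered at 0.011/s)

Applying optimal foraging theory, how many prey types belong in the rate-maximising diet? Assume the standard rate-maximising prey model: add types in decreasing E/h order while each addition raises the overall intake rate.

Profitabilities (E/h, kJ/s): roach 3.11, gudgeon 1.63, bleak 0.878. Add prey in this order while the next type's profitability exceeds the intake rate on those already taken.
Rate on top 1: 0.1393. gudgeon: 1.63 > 0.1393 → include.
Rate on top 2: 0.2024. bleak: 0.878 > 0.2024 → include.
Optimal diet: roach, gudgeon, bleak — 3 of 3 types.

3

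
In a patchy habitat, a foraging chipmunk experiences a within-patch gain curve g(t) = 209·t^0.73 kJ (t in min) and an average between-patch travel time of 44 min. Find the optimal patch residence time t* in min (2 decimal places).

118.96 min

Maximise g(t)/(T+t): set derivative to zero → g'(t)(T+t) = g(t).
g'(t) = 0.73·209·t^-0.27. Setting 0.73·209·t^-0.27 = 209·t^0.73/(44+t) gives 0.73(44+t) = t, so 0.27·t = 0.73×44.
t* = 0.73×44/0.27 = 119 min.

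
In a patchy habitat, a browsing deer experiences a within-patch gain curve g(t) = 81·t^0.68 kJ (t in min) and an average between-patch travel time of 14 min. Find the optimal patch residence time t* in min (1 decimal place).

29.8 min

By the marginal value theorem, leave when the instantaneous gain rate g'(t) equals the habitat-wide average g(t)/(T + t).
g'(t) = 0.68·81·t^-0.32. Setting 0.68·81·t^-0.32 = 81·t^0.68/(14+t) gives 0.68(14+t) = t, so 0.32·t = 0.68×14.
t* = 0.68×14/0.32 = 29.75 min.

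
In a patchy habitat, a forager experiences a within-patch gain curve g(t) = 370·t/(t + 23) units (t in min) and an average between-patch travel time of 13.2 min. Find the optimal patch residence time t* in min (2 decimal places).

17.42 min

By the marginal value theorem, leave when the instantaneous gain rate g'(t) equals the habitat-wide average g(t)/(T + t).
g'(t) = 370·23/(t + 23)². Setting 370·23/(t+23)² = 370t/[(t+23)(13.2+t)] gives 23(13.2+t) = t(t+23), so t² = 23×13.2 = 303.6.
t* = √303.6 = 17.42 min.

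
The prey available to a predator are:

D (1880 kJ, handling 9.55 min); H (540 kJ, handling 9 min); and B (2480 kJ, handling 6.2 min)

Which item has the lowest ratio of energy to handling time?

Profitability E/h (kJ/min): D = 1880/9.55 = 197, H = 540/9 = 60, B = 2480/6.2 = 400.
Ranked: B > D > H.

H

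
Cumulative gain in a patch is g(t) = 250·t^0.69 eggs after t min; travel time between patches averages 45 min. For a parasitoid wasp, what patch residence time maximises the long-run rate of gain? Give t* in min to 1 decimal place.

Optimal t* satisfies g'(t*) = g(t*)/(T + t*).
g'(t) = 0.69·250·t^-0.31. Setting 0.69·250·t^-0.31 = 250·t^0.69/(45+t) gives 0.69(45+t) = t, so 0.31·t = 0.69×45.
t* = 0.69×45/0.31 = 100.2 min.

100.2 min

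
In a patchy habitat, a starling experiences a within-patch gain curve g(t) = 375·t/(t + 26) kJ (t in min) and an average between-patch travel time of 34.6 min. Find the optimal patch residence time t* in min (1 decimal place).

Optimal t* satisfies g'(t*) = g(t*)/(T + t*).
g'(t) = 375·26/(t + 26)². Setting 375·26/(t+26)² = 375t/[(t+26)(34.6+t)] gives 26(34.6+t) = t(t+26), so t² = 26×34.6 = 899.6.
t* = √899.6 = 29.99 min.

30.0 min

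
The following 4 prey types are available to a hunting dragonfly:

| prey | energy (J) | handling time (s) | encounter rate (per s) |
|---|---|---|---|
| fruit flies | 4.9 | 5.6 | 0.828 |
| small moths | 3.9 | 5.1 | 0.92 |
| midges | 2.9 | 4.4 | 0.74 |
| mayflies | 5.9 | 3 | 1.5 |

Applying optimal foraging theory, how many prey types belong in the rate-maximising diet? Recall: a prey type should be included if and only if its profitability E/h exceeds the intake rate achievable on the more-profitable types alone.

E/h in descending order: mayflies 1.97, fruit flies 0.875, small moths 0.765, midges 0.659 J/s. The optimal diet is the largest prefix of this list for which every included type satisfies E_i/h_i > R on the types above it.
Rate on top 1: 1.609. fruit flies: 0.875 < 1.609 → exclude; stop.
Optimal diet: mayflies — 1 of 4 types.

1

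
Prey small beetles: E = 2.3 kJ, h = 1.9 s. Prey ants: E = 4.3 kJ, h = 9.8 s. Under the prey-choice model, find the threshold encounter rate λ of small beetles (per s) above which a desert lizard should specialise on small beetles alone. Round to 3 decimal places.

0.299 per s

The zero-one rule: include ants iff E₂/h₂ > λE₁/(1+λh₁). Equality gives the switch point.
λE₁h₂ = E₂ + λE₂h₁ ⇒ λ = E₂/(E₁h₂ − E₂h₁) = 4.3/(22.54 − 8.17) = 0.2992 per s.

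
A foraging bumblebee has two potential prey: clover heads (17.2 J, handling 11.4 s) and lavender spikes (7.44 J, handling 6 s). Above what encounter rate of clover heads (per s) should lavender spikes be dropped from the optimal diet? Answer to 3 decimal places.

Drop lavender spikes once their profitability E₂/h₂ falls below the rate achievable on clover heads alone: E₂/h₂ = λE₁/(1 + λh₁).
Solve for λ: λE₁h₂ = E₂(1 + λh₁) → λ(E₁h₂ − E₂h₁) = E₂ → λ = E₂/(E₁h₂ − E₂h₁).
λ = 7.44/(17.2×6 − 7.44×11.4) = 7.44/18.38 = 0.4047 per s.

0.405 per s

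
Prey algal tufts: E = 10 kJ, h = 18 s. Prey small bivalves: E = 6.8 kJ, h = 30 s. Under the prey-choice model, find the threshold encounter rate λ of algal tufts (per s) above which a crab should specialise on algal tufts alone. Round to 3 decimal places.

0.038 per s

Drop small bivalves once their profitability E₂/h₂ falls below the rate achievable on algal tufts alone: E₂/h₂ = λE₁/(1 + λh₁).
Solve for λ: λE₁h₂ = E₂(1 + λh₁) → λ(E₁h₂ − E₂h₁) = E₂ → λ = E₂/(E₁h₂ − E₂h₁).
λ = 6.8/(10×30 − 6.8×18) = 6.8/177.6 = 0.03829 per s.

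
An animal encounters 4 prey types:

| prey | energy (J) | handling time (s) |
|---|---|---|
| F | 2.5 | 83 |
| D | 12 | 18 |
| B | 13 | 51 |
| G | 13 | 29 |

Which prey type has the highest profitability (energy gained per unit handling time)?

D

In descending order of E/h:
D: 12/18 = 0.667 J/s
G: 13/29 = 0.448 J/s
B: 13/51 = 0.255 J/s
F: 2.5/83 = 0.0301 J/s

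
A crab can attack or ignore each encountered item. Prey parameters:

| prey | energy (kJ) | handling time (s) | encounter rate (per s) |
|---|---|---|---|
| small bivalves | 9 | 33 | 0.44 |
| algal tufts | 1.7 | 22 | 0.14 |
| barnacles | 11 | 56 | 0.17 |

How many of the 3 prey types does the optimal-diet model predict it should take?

1

Profitabilities (E/h, kJ/s): small bivalves 0.273, barnacles 0.196, algal tufts 0.0773. Add prey in this order while the next type's profitability exceeds the intake rate on those already taken.
Rate on top 1: 0.2552. barnacles: 0.196 < 0.2552 → exclude; stop.
Optimal diet: small bivalves — 1 of 3 types.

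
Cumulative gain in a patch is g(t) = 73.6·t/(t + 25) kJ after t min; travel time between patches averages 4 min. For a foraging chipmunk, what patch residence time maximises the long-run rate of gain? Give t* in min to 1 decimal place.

10.0 min

Optimal t* satisfies g'(t*) = g(t*)/(T + t*).
g'(t) = 73.6·25/(t + 25)². Setting 73.6·25/(t+25)² = 73.6t/[(t+25)(4+t)] gives 25(4+t) = t(t+25), so t² = 25×4 = 100.
t* = √100 = 10 min.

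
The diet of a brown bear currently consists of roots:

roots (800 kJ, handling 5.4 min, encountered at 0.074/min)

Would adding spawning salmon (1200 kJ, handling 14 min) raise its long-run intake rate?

Yes

Current rate: (0.074×800)/(1 + 0.074×5.4) = 42.3 kJ/min.
Profitability of spawning salmon: 1200/14 = 85.71 kJ/min.
Since 85.71 > R, including spawning salmon increases the long-run rate.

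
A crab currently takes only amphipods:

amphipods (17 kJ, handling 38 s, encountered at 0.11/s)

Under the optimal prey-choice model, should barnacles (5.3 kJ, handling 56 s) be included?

On amphipods alone, R = ΣλE/(1+Σλh) = 1.87/5.18 = 0.361 kJ/s.
Profitability of barnacles: 5.3/56 = 0.09464 kJ/s.
Since 0.09464 < R, time spent handling barnacles is better spent searching.

No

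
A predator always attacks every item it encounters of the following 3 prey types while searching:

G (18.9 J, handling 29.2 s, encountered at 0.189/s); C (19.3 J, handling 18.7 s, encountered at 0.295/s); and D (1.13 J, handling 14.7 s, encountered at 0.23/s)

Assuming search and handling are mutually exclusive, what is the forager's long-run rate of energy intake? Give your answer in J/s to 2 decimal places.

0.62 J/s

R = Σλ_iE_i / (1 + Σλ_ih_i)
Numerator: 0.189×18.9 + 0.295×19.3 + 0.23×1.13 = 9.525
Denominator: 1 + 0.189×29.2 + 0.295×18.7 + 0.23×14.7 = 15.42
R = 9.525/15.42 = 0.6179 J/s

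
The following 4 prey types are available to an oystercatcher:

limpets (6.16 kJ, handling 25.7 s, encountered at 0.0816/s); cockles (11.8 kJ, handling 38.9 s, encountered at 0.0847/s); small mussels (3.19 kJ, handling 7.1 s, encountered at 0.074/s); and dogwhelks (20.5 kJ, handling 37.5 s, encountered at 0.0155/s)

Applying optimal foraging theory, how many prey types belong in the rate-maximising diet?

3

Rank by E/h (kJ/s): dogwhelks 0.547, small mussels 0.449, cockles 0.303, limpets 0.24. Include each in turn until the next type's E/h falls below the running intake rate.
Rate on top 1: 0.2009. small mussels: 0.449 > 0.2009 → include.
Rate on top 2: 0.2629. cockles: 0.303 > 0.2629 → include.
Rate on top 3: 0.2876. limpets: 0.24 < 0.2876 → exclude; stop.
Optimal diet: dogwhelks, small mussels, cockles — 3 of 4 types.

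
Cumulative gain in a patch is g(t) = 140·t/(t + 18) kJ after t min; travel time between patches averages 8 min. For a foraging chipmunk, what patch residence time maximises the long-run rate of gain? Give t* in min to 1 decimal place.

12.0 min

By the marginal value theorem, leave when the instantaneous gain rate g'(t) equals the habitat-wide average g(t)/(T + t).
g'(t) = 140·18/(t + 18)². Setting 140·18/(t+18)² = 140t/[(t+18)(8+t)] gives 18(8+t) = t(t+18), so t² = 18×8 = 144.
t* = √144 = 12 min.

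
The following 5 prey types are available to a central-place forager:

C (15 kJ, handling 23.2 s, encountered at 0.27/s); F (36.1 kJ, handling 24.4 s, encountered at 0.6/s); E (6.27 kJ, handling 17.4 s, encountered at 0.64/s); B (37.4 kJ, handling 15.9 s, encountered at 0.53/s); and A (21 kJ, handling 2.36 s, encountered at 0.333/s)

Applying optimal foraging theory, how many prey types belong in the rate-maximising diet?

1

E/h in descending order: A 8.9, B 2.35, F 1.48, C 0.647, E 0.36 kJ/s. The optimal diet is the largest prefix of this list for which every included type satisfies E_i/h_i > R on the types above it.
Rate on top 1: 3.916. B: 2.35 < 3.916 → exclude; stop.
Optimal diet: A — 1 of 5 types.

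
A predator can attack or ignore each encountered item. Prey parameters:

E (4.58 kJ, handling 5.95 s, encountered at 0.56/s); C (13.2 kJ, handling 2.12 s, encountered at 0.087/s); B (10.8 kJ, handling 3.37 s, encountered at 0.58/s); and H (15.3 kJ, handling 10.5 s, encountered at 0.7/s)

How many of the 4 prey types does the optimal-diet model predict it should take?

Rank by E/h (kJ/s): C 6.23, B 3.2, H 1.46, E 0.77. Include each in turn until the next type's E/h falls below the running intake rate.
Rate on top 1: 0.9696. B: 3.2 > 0.9696 → include.
Rate on top 2: 2.361. H: 1.46 < 2.361 → exclude; stop.
Optimal diet: C, B — 2 of 4 types.

2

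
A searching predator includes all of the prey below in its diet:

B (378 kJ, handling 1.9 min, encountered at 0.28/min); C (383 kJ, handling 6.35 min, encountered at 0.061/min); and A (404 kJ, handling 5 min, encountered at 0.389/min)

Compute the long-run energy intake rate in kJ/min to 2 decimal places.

74.10 kJ/min

R = Σλ_iE_i / (1 + Σλ_ih_i)
Numerator: 0.28×378 + 0.061×383 + 0.389×404 = 286.4
Denominator: 1 + 0.28×1.9 + 0.061×6.35 + 0.389×5 = 3.864
R = 286.4/3.864 = 74.1 kJ/min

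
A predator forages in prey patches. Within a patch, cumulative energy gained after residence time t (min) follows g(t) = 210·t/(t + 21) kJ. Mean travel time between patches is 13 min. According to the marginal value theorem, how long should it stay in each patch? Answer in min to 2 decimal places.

Optimal t* satisfies g'(t*) = g(t*)/(T + t*).
g'(t) = 210·21/(t + 21)². Setting 210·21/(t+21)² = 210t/[(t+21)(13+t)] gives 21(13+t) = t(t+21), so t² = 21×13 = 273.
t* = √273 = 16.52 min.

16.52 min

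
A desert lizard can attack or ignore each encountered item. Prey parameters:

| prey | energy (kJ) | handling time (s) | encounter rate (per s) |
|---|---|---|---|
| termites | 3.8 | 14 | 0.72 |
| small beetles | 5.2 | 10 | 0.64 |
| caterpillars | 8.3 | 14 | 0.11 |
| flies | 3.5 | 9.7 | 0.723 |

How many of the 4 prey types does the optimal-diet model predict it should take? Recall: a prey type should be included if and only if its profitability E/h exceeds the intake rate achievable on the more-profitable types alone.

E/h in descending order: caterpillars 0.593, small beetles 0.52, flies 0.361, termites 0.271 kJ/s. The optimal diet is the largest prefix of this list for which every included type satisfies E_i/h_i > R on the types above it.
Rate on top 1: 0.3594. small beetles: 0.52 > 0.3594 → include.
Rate on top 2: 0.4744. flies: 0.361 < 0.4744 → exclude; stop.
Optimal diet: caterpillars, small beetles — 2 of 4 types.

2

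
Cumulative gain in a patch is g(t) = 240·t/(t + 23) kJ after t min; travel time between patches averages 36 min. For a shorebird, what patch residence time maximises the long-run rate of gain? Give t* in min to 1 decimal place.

By the marginal value theorem, leave when the instantaneous gain rate g'(t) equals the habitat-wide average g(t)/(T + t).
g'(t) = 240·23/(t + 23)². Setting 240·23/(t+23)² = 240t/[(t+23)(36+t)] gives 23(36+t) = t(t+23), so t² = 23×36 = 828.
t* = √828 = 28.77 min.

28.8 min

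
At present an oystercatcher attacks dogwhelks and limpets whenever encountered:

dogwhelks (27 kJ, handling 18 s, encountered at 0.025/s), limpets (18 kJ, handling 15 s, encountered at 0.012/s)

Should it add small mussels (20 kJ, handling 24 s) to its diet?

Intake rate on the current diet: R = (0.025×27 + 0.012×18) / (1 + 0.025×18 + 0.012×15) = 0.891/1.63 = 0.5466 kJ/s.
small mussels: E/h = 20/24 = 0.8333 kJ/s.
0.8333 > 0.5466, so adding small mussels raises the average — include it.

Yes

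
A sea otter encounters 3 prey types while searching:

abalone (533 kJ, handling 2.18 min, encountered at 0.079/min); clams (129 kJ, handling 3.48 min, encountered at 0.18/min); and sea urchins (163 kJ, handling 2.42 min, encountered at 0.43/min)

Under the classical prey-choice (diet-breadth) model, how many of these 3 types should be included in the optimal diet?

2

E/h in descending order: abalone 244, sea urchins 67.4, clams 37.1 kJ/min. The optimal diet is the largest prefix of this list for which every included type satisfies E_i/h_i > R on the types above it.
Rate on top 1: 35.92. sea urchins: 67.4 > 35.92 → include.
Rate on top 2: 50.7. clams: 37.1 < 50.7 → exclude; stop.
Optimal diet: abalone, sea urchins — 2 of 3 types.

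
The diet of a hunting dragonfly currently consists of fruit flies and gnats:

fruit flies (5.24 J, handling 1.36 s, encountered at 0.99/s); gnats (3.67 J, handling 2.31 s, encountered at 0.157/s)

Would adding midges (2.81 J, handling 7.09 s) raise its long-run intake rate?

Intake rate on the current diet: R = (0.99×5.24 + 0.157×3.67) / (1 + 0.99×1.36 + 0.157×2.31) = 5.764/2.709 = 2.128 J/s.
midges: E/h = 2.81/7.09 = 0.3963 J/s.
Since 0.3963 < R, time spent handling midges is better spent searching.

No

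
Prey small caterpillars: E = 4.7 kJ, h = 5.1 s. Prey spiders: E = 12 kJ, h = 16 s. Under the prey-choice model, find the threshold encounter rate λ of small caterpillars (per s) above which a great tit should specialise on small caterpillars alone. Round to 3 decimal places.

The zero-one rule: include spiders iff E₂/h₂ > λE₁/(1+λh₁). Equality gives the switch point.
λE₁h₂ = E₂ + λE₂h₁ ⇒ λ = E₂/(E₁h₂ − E₂h₁) = 12/(75.2 − 61.2) = 0.8571 per s.

0.857 per s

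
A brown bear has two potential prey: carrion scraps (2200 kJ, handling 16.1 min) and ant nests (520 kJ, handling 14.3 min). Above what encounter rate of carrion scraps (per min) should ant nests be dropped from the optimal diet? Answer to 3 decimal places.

Drop ant nests once their profitability E₂/h₂ falls below the rate achievable on carrion scraps alone: E₂/h₂ = λE₁/(1 + λh₁).
Solve for λ: λE₁h₂ = E₂(1 + λh₁) → λ(E₁h₂ − E₂h₁) = E₂ → λ = E₂/(E₁h₂ − E₂h₁).
λ = 520/(2200×14.3 − 520×16.1) = 520/2.309e+04 = 0.02252 per min.

0.023 per min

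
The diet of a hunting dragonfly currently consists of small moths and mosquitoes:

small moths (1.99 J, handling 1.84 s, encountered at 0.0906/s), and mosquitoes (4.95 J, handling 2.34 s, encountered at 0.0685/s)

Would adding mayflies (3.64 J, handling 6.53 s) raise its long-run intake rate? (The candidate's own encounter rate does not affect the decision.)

Yes

On small moths and mosquitoes alone, R = ΣλE/(1+Σλh) = 0.5194/1.327 = 0.3914 J/s.
Profitability of mayflies: 3.64/6.53 = 0.5574 J/s.
0.5574 > 0.3914, so adding mayflies raises the average — include it.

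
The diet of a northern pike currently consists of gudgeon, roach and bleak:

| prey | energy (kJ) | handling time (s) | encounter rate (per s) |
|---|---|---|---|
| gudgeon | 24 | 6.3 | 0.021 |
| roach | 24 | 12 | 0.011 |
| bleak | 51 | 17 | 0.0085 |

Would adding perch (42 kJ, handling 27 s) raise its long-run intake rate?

Current rate: (0.021×24 + 0.011×24 + 0.0085×51)/(1 + 0.021×6.3 + 0.011×12 + 0.0085×17) = 0.8529 kJ/s.
Profitability of perch: 42/27 = 1.556 kJ/s.
Since 1.556 > R, including perch increases the long-run rate.

Yes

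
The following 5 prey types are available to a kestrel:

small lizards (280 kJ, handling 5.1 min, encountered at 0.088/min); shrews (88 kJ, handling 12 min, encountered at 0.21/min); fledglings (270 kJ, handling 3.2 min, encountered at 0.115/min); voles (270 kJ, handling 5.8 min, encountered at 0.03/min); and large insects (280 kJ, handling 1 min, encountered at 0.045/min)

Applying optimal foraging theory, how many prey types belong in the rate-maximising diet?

4

E/h in descending order: large insects 280, fledglings 84.4, small lizards 54.9, voles 46.6, shrews 7.33 kJ/min. The optimal diet is the largest prefix of this list for which every included type satisfies E_i/h_i > R on the types above it.
Rate on top 1: 12.06. fledglings: 84.4 > 12.06 → include.
Rate on top 2: 30.89. small lizards: 54.9 > 30.89 → include.
Rate on top 3: 36.68. voles: 46.6 > 36.68 → include.
Rate on top 4: 37.52. shrews: 7.33 < 37.52 → exclude; stop.
Optimal diet: large insects, fledglings, small lizards, voles — 4 of 5 types.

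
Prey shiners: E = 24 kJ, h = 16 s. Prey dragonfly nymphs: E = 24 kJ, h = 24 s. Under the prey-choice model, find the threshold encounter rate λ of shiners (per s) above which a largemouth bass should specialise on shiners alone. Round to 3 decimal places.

0.125 per s

The zero-one rule: include dragonfly nymphs iff E₂/h₂ > λE₁/(1+λh₁). Equality gives the switch point.
λE₁h₂ = E₂ + λE₂h₁ ⇒ λ = E₂/(E₁h₂ − E₂h₁) = 24/(576 − 384) = 0.125 per s.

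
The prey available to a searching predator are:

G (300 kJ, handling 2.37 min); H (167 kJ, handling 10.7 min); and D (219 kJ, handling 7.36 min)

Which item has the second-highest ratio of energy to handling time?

In descending order of E/h:
G: 300/2.37 = 127 kJ/min
D: 219/7.36 = 29.8 kJ/min
H: 167/10.7 = 15.6 kJ/min

D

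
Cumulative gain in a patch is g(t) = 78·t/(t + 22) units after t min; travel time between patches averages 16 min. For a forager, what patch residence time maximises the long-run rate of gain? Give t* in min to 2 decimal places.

Maximise g(t)/(T+t): set derivative to zero → g'(t)(T+t) = g(t).
g'(t) = 78·22/(t + 22)². Setting 78·22/(t+22)² = 78t/[(t+22)(16+t)] gives 22(16+t) = t(t+22), so t² = 22×16 = 352.
t* = √352 = 18.76 min.

18.76 min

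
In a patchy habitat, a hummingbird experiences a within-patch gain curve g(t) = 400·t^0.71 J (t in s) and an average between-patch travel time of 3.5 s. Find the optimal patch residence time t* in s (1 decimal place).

By the marginal value theorem, leave when the instantaneous gain rate g'(t) equals the habitat-wide average g(t)/(T + t).
g'(t) = 0.71·400·t^-0.29. Setting 0.71·400·t^-0.29 = 400·t^0.71/(3.5+t) gives 0.71(3.5+t) = t, so 0.29·t = 0.71×3.5.
t* = 0.71×3.5/0.29 = 8.569 s.

8.6 s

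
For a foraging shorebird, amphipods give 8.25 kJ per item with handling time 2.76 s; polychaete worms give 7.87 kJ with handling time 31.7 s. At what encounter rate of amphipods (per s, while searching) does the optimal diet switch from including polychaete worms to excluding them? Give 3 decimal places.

At the threshold, the rate on amphipods alone equals the profitability of polychaete worms: λ·8.25/(1 + λ·2.76) = 7.87/31.7 = 0.2483.
Rearranging, λ(8.25 − 0.2483×2.76) = 0.2483, so λ = 0.2483/7.565 = 0.03282 per s.

0.033 per s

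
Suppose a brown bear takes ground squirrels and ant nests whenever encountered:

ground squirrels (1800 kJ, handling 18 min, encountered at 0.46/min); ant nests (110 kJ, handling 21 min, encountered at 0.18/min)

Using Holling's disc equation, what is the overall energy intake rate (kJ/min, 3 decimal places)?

64.916 kJ/min

R = (0.46×1800 + 0.18×110) / (1 + 0.46×18 + 0.18×21) = 847.8/13.06 = 64.92 kJ/min.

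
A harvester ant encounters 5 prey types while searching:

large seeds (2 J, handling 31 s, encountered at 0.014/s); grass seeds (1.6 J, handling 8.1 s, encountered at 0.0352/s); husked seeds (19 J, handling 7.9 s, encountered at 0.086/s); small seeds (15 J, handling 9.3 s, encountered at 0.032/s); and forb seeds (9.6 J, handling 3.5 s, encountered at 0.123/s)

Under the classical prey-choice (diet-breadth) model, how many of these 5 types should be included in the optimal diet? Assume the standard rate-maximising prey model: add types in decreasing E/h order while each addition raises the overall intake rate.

E/h in descending order: forb seeds 2.74, husked seeds 2.41, small seeds 1.61, grass seeds 0.198, large seeds 0.0645 J/s. The optimal diet is the largest prefix of this list for which every included type satisfies E_i/h_i > R on the types above it.
Rate on top 1: 0.8254. husked seeds: 2.41 > 0.8254 → include.
Rate on top 2: 1.334. small seeds: 1.61 > 1.334 → include.
Rate on top 3: 1.369. grass seeds: 0.198 < 1.369 → exclude; stop.
Optimal diet: forb seeds, husked seeds, small seeds — 3 of 5 types.

3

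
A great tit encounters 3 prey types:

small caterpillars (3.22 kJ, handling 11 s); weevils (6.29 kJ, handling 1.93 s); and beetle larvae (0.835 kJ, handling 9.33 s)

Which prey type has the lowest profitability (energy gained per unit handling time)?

Profitability E/h (kJ/s): small caterpillars = 3.22/11 = 0.293, weevils = 6.29/1.93 = 3.26, beetle larvae = 0.835/9.33 = 0.0895.
Ranked: weevils > small caterpillars > beetle larvae.

beetle larvae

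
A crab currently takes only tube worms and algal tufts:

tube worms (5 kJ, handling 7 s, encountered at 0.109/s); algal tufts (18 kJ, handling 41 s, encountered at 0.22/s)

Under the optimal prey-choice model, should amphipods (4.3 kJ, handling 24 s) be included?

On tube worms and algal tufts alone, R = ΣλE/(1+Σλh) = 4.505/10.78 = 0.4178 kJ/s.
Profitability of amphipods: 4.3/24 = 0.1792 kJ/s.
0.1792 < 0.4178, so adding amphipods would lower the average — exclude it.

No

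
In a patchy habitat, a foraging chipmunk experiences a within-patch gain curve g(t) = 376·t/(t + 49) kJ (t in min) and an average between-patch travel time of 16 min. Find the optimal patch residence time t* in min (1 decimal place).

28.0 min

Optimal t* satisfies g'(t*) = g(t*)/(T + t*).
g'(t) = 376·49/(t + 49)². Setting 376·49/(t+49)² = 376t/[(t+49)(16+t)] gives 49(16+t) = t(t+49), so t² = 49×16 = 784.
t* = √784 = 28 min.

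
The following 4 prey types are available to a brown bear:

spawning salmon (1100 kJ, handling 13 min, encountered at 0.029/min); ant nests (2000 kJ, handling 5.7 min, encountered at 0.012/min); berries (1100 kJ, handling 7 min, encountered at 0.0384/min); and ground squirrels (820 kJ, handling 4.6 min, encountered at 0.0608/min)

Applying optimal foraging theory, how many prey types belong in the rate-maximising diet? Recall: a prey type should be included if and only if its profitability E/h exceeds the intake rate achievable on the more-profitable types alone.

Rank by E/h (kJ/min): ant nests 351, ground squirrels 178, berries 157, spawning salmon 84.6. Include each in turn until the next type's E/h falls below the running intake rate.
Rate on top 1: 22.46. ground squirrels: 178 > 22.46 → include.
Rate on top 2: 54.79. berries: 157 > 54.79 → include.
Rate on top 3: 71.8. spawning salmon: 84.6 > 71.8 → include.
Optimal diet: ant nests, ground squirrels, berries, spawning salmon — 4 of 4 types.

4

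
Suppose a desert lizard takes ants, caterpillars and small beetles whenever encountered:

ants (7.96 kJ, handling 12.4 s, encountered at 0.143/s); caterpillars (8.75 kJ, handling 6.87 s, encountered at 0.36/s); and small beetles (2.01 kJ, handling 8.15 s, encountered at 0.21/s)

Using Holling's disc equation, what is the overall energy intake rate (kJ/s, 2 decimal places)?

Energy encountered per unit search time: 0.143×7.96 + 0.36×8.75 + 0.21×2.01 = 4.71 kJ/s.
Handling time per unit search time: 0.143×12.4 + 0.36×6.87 + 0.21×8.15 = 5.958.
Rate = 4.71/(1 + 5.958) = 0.677 kJ/s.

0.68 kJ/s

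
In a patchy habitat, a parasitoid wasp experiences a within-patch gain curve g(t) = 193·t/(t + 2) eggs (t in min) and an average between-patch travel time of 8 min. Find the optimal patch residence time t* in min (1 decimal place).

Optimal t* satisfies g'(t*) = g(t*)/(T + t*).
g'(t) = 193·2/(t + 2)². Setting 193·2/(t+2)² = 193t/[(t+2)(8+t)] gives 2(8+t) = t(t+2), so t² = 2×8 = 16.
t* = √16 = 4 min.

4.0 min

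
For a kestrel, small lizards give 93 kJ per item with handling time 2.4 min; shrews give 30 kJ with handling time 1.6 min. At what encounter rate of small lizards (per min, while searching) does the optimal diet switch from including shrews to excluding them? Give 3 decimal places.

0.391 per min

At the threshold, the rate on small lizards alone equals the profitability of shrews: λ·93/(1 + λ·2.4) = 30/1.6 = 18.75.
Rearranging, λ(93 − 18.75×2.4) = 18.75, so λ = 18.75/48 = 0.3906 per min.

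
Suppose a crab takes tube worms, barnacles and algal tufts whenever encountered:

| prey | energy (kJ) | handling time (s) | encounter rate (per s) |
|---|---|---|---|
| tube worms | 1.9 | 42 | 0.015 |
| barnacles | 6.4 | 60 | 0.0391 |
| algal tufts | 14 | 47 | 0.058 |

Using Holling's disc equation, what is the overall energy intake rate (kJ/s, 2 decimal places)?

0.16 kJ/s

R = Σλ_iE_i / (1 + Σλ_ih_i)
Numerator: 0.015×1.9 + 0.0391×6.4 + 0.058×14 = 1.091
Denominator: 1 + 0.015×42 + 0.0391×60 + 0.058×47 = 6.702
R = 1.091/6.702 = 0.1627 kJ/s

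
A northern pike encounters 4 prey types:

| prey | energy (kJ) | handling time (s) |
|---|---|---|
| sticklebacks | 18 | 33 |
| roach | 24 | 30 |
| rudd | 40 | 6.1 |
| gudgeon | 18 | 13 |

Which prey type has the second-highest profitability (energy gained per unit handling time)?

gudgeon

In descending order of E/h:
rudd: 40/6.1 = 6.56 kJ/s
gudgeon: 18/13 = 1.38 kJ/s
roach: 24/30 = 0.8 kJ/s
sticklebacks: 18/33 = 0.545 kJ/s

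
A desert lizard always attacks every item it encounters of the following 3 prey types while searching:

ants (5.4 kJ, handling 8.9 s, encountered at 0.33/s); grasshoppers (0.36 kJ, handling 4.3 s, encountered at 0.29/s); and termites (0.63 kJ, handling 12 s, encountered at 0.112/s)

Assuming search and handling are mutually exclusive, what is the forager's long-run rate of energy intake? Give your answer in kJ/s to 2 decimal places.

0.30 kJ/s

Energy encountered per unit search time: 0.33×5.4 + 0.29×0.36 + 0.112×0.63 = 1.957 kJ/s.
Handling time per unit search time: 0.33×8.9 + 0.29×4.3 + 0.112×12 = 5.528.
Rate = 1.957/(1 + 5.528) = 0.2998 kJ/s.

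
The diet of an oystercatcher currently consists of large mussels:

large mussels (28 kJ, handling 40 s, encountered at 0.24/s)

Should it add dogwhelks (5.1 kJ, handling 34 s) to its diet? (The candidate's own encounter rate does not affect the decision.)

On large mussels alone, R = ΣλE/(1+Σλh) = 6.72/10.6 = 0.634 kJ/s.
dogwhelks: E/h = 5.1/34 = 0.15 kJ/s.
Since 0.15 < R, time spent handling dogwhelks is better spent searching.

No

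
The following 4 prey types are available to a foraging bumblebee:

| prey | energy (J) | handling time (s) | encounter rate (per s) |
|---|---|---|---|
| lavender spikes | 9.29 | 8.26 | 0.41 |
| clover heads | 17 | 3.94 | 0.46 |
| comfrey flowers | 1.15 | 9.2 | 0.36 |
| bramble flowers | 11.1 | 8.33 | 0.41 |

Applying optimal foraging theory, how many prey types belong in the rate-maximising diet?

1

E/h in descending order: clover heads 4.31, bramble flowers 1.33, lavender spikes 1.12, comfrey flowers 0.125 J/s. The optimal diet is the largest prefix of this list for which every included type satisfies E_i/h_i > R on the types above it.
Rate on top 1: 2.781. bramble flowers: 1.33 < 2.781 → exclude; stop.
Optimal diet: clover heads — 1 of 4 types.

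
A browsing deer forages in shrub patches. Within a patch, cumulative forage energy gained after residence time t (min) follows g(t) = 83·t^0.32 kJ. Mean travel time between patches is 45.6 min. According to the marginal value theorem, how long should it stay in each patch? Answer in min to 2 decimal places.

Optimal t* satisfies g'(t*) = g(t*)/(T + t*).
g'(t) = 0.32·83·t^-0.68. Setting 0.32·83·t^-0.68 = 83·t^0.32/(45.6+t) gives 0.32(45.6+t) = t, so 0.68·t = 0.32×45.6.
t* = 0.32×45.6/0.68 = 21.46 min.

21.46 min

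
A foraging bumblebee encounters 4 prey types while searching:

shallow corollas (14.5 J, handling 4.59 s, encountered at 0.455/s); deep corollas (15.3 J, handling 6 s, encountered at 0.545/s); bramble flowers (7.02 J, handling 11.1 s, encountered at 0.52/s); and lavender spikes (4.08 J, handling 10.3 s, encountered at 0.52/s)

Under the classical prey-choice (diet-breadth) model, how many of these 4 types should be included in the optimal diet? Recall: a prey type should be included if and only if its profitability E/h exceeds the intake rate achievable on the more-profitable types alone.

2

Rank by E/h (J/s): shallow corollas 3.16, deep corollas 2.55, bramble flowers 0.632, lavender spikes 0.396. Include each in turn until the next type's E/h falls below the running intake rate.
Rate on top 1: 2.136. deep corollas: 2.55 > 2.136 → include.
Rate on top 2: 2.349. bramble flowers: 0.632 < 2.349 → exclude; stop.
Optimal diet: shallow corollas, deep corollas — 2 of 4 types.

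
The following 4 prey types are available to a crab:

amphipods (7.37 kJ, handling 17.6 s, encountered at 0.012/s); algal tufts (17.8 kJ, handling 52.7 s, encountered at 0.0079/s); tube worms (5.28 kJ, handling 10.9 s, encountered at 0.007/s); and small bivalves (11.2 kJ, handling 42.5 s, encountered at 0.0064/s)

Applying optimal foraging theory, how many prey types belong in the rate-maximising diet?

4

Rank by E/h (kJ/s): tube worms 0.484, amphipods 0.419, algal tufts 0.338, small bivalves 0.264. Include each in turn until the next type's E/h falls below the running intake rate.
Rate on top 1: 0.03434. amphipods: 0.419 > 0.03434 → include.
Rate on top 2: 0.0974. algal tufts: 0.338 > 0.0974 → include.
Rate on top 3: 0.1561. small bivalves: 0.264 > 0.1561 → include.
Optimal diet: tube worms, amphipods, algal tufts, small bivalves — 4 of 4 types.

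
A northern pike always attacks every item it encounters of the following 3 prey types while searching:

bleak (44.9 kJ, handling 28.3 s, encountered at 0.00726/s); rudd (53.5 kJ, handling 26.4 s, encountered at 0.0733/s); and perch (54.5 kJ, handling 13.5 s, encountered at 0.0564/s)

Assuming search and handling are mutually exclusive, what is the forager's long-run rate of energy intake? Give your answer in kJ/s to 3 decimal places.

1.876 kJ/s

Energy encountered per unit search time: 0.00726×44.9 + 0.0733×53.5 + 0.0564×54.5 = 7.321 kJ/s.
Handling time per unit search time: 0.00726×28.3 + 0.0733×26.4 + 0.0564×13.5 = 2.902.
Rate = 7.321/(1 + 2.902) = 1.876 kJ/s.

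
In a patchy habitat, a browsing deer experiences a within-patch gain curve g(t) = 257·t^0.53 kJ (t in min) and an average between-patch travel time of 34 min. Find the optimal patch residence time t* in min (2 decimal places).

Optimal t* satisfies g'(t*) = g(t*)/(T + t*).
g'(t) = 0.53·257·t^-0.47. Setting 0.53·257·t^-0.47 = 257·t^0.53/(34+t) gives 0.53(34+t) = t, so 0.47·t = 0.53×34.
t* = 0.53×34/0.47 = 38.34 min.

38.34 min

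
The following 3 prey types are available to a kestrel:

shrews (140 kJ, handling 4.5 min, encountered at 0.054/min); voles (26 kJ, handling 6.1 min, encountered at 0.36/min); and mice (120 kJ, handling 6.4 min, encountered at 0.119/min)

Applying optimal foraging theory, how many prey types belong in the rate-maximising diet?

2

E/h in descending order: shrews 31.1, mice 18.8, voles 4.26 kJ/min. The optimal diet is the largest prefix of this list for which every included type satisfies E_i/h_i > R on the types above it.
Rate on top 1: 6.082. mice: 18.8 > 6.082 → include.
Rate on top 2: 10.89. voles: 4.26 < 10.89 → exclude; stop.
Optimal diet: shrews, mice — 2 of 3 types.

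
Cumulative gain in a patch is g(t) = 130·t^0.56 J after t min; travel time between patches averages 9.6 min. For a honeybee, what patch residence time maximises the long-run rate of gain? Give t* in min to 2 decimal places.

12.22 min

By the marginal value theorem, leave when the instantaneous gain rate g'(t) equals the habitat-wide average g(t)/(T + t).
g'(t) = 0.56·130·t^-0.44. Setting 0.56·130·t^-0.44 = 130·t^0.56/(9.6+t) gives 0.56(9.6+t) = t, so 0.44·t = 0.56×9.6.
t* = 0.56×9.6/0.44 = 12.22 min.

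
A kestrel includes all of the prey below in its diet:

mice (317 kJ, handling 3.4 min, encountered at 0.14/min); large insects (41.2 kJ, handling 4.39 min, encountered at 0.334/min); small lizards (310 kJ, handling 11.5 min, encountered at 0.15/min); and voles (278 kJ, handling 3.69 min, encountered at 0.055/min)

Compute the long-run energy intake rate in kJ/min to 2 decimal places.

R = (0.14×317 + 0.334×41.2 + 0.15×310 + 0.055×278) / (1 + 0.14×3.4 + 0.334×4.39 + 0.15×11.5 + 0.055×3.69) = 119.9/4.87 = 24.63 kJ/min.

24.63 kJ/min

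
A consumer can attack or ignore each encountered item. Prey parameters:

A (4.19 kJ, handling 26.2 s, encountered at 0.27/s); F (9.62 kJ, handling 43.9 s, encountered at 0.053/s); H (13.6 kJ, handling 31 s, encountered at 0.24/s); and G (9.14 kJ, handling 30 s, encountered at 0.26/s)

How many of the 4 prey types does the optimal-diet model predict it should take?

1

Profitabilities (E/h, kJ/s): H 0.439, G 0.305, F 0.219, A 0.16. Add prey in this order while the next type's profitability exceeds the intake rate on those already taken.
Rate on top 1: 0.3867. G: 0.305 < 0.3867 → exclude; stop.
Optimal diet: H — 1 of 4 types.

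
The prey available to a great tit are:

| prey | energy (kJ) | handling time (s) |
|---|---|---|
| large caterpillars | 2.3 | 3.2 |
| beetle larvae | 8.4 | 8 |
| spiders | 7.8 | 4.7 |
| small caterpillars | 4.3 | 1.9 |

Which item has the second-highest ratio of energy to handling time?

In descending order of E/h:
small caterpillars: 4.3/1.9 = 2.26 kJ/s
spiders: 7.8/4.7 = 1.66 kJ/s
beetle larvae: 8.4/8 = 1.05 kJ/s
large caterpillars: 2.3/3.2 = 0.719 kJ/s

spiders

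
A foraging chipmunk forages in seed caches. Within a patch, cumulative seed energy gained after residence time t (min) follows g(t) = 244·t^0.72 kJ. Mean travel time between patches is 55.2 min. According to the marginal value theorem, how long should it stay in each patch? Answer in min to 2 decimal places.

141.94 min

Optimal t* satisfies g'(t*) = g(t*)/(T + t*).
g'(t) = 0.72·244·t^-0.28. Setting 0.72·244·t^-0.28 = 244·t^0.72/(55.2+t) gives 0.72(55.2+t) = t, so 0.28·t = 0.72×55.2.
t* = 0.72×55.2/0.28 = 141.9 min.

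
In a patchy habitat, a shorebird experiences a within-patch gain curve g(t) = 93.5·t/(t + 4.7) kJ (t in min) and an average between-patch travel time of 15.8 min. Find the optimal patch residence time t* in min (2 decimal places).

Optimal t* satisfies g'(t*) = g(t*)/(T + t*).
g'(t) = 93.5·4.7/(t + 4.7)². Setting 93.5·4.7/(t+4.7)² = 93.5t/[(t+4.7)(15.8+t)] gives 4.7(15.8+t) = t(t+4.7), so t² = 4.7×15.8 = 74.26.
t* = √74.26 = 8.617 min.

8.62 min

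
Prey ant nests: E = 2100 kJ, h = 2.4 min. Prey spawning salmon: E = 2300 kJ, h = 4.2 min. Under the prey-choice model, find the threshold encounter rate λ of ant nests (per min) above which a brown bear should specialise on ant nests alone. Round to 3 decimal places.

The zero-one rule: include spawning salmon iff E₂/h₂ > λE₁/(1+λh₁). Equality gives the switch point.
λE₁h₂ = E₂ + λE₂h₁ ⇒ λ = E₂/(E₁h₂ − E₂h₁) = 2300/(8820 − 5520) = 0.697 per min.

0.697 per min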